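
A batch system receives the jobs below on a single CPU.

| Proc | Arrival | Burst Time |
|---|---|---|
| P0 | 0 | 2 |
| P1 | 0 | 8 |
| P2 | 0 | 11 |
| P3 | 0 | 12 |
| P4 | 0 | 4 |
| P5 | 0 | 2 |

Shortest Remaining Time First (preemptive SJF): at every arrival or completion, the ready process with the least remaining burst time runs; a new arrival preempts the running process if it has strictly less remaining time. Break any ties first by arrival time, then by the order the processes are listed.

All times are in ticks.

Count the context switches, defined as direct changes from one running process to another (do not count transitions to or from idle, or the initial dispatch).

Schedule: | P0 0-2 | P5 2-4 | P4 4-8 | P1 8-16 | P2 16-27 | P3 27-39 |
Completion: P0=2  P1=16  P2=27  P3=39  P4=8  P5=4

5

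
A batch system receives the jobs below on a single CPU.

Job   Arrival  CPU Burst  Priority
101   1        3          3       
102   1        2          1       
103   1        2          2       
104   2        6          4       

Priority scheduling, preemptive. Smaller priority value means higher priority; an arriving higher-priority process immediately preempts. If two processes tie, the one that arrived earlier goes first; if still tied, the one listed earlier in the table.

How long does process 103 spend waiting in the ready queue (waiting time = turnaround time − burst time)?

Schedule: | idle 0-1 | 102 1-3 | 103 3-5 | 101 5-8 | 104 8-14 |
Completion: 101=8  102=3  103=5  104=14
Turnaround (C−A): 101=7  102=2  103=4  104=12
Waiting(103) = turnaround − burst = 4 − 2 = 2

2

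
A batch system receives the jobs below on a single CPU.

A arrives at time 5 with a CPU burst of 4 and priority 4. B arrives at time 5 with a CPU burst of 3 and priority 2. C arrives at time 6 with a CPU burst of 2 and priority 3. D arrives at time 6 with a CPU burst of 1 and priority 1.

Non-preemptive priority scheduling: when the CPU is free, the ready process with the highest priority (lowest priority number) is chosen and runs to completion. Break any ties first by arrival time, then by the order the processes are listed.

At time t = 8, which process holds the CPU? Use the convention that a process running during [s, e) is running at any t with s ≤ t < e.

Timeline: | idle 0-5 | B 5-8 | D 8-9 | C 9-11 | A 11-15 |
Completion: A=15  B=8  C=11  D=9

D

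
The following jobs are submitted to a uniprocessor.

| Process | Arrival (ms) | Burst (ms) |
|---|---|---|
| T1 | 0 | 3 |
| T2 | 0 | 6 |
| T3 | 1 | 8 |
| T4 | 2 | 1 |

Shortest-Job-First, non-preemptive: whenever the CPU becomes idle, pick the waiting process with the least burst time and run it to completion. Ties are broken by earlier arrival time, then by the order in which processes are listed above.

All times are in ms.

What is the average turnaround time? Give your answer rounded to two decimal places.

8.00

Gantt: | T1 0-3 | T4 3-4 | T2 4-10 | T3 10-18 |
Completion: T1=3  T2=10  T3=18  T4=4
Turnaround (C−A): T1=3  T2=10  T3=17  T4=2
Turnaround times: T1=3, T2=10, T3=17, T4=2
Average turnaround = (3+10+17+2) / 4 = 32/4 = 8.00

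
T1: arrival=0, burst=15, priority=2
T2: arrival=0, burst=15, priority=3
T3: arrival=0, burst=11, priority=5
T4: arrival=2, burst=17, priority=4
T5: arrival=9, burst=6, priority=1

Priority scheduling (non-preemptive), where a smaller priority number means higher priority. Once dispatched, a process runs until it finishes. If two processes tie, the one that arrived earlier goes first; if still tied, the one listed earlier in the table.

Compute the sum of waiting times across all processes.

114

Timeline: | T1 0-15 | T5 15-21 | T2 21-36 | T4 36-53 | T3 53-64 |
Completion: T1=15  T2=36  T3=64  T4=53  T5=21
Turnaround (C−A): T1=15  T2=36  T3=64  T4=51  T5=12
Waiting = turnaround − burst: T1=0, T2=21, T3=53, T4=34, T5=6
Total waiting = 0 + 21 + 53 + 34 + 6 = 114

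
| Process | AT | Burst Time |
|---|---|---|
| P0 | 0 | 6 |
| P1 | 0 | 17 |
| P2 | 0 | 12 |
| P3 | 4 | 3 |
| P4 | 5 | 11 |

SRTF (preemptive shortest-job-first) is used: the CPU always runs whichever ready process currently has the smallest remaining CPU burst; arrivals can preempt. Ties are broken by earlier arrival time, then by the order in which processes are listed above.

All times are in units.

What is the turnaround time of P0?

6

Gantt: | P0 0-6 | P3 6-9 | P4 9-20 | P2 20-32 | P1 32-49 |
Completion: P0=6  P1=49  P2=32  P3=9  P4=20
Turnaround (C−A): P0=6  P1=49  P2=32  P3=5  P4=15
Turnaround(P0) = completion − arrival = 6 − 0 = 6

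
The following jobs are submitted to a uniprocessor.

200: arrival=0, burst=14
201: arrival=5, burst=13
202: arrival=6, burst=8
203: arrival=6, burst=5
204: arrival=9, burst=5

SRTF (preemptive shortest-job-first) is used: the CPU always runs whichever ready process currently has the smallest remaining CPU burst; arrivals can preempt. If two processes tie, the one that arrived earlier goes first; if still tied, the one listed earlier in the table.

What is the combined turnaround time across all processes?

102

Timeline: | 200 0-6 | 203 6-11 | 204 11-16 | 200 16-24 | 202 24-32 | 201 32-45 |
Completion: 200=24  201=45  202=32  203=11  204=16
Turnaround = completion − arrival: 200=24, 201=40, 202=26, 203=5, 204=7
Total turnaround = 24 + 40 + 26 + 5 + 7 = 102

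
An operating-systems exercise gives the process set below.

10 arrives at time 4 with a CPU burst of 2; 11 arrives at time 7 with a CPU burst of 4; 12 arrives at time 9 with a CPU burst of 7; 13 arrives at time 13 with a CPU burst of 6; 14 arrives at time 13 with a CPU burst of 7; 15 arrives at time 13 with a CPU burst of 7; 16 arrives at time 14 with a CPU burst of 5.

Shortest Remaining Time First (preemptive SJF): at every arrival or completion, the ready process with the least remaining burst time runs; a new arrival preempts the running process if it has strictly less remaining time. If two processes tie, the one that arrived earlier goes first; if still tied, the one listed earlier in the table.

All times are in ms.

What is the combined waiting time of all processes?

Gantt: | idle 0-4 | 10 4-6 | idle 6-7 | 11 7-11 | 12 11-18 | 16 18-23 | 13 23-29 | 14 29-36 | 15 36-43 |
Completion: 10=6  11=11  12=18  13=29  14=36  15=43  16=23
Turnaround (C−A): 10=2  11=4  12=9  13=16  14=23  15=30  16=9
Waiting = turnaround − burst: 10=0, 11=0, 12=2, 13=10, 14=16, 15=23, 16=4
Total waiting = 0 + 0 + 2 + 10 + 16 + 23 + 4 = 55

55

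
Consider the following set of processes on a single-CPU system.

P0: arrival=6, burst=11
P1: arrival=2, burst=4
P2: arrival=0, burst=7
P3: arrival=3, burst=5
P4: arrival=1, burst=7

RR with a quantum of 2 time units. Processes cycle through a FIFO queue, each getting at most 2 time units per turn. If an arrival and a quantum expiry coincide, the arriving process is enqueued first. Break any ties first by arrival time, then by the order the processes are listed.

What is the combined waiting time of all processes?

Gantt: | P2 0-2 | P4 2-4 | P1 4-6 | P2 6-8 | P3 8-10 | P4 10-12 | P0 12-14 | P1 14-16 | P2 16-18 | P3 18-20 | P4 20-22 | P0 22-24 | P2 24-25 | P3 25-26 | P4 26-27 | P0 27-34 |
Completion: P0=34  P1=16  P2=25  P3=26  P4=27
Turnaround (C−A): P0=28  P1=14  P2=25  P3=23  P4=26
Waiting = turnaround − burst: P0=17, P1=10, P2=18, P3=18, P4=19
Total waiting = 17 + 10 + 18 + 18 + 19 = 82

82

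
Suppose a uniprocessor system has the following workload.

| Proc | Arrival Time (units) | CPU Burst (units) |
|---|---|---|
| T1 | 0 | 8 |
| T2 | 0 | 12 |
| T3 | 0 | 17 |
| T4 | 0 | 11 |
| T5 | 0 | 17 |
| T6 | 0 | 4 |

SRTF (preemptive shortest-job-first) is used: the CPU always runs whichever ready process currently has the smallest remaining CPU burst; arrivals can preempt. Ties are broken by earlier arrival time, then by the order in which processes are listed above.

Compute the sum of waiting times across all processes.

Timeline: | T6 0-4 | T1 4-12 | T4 12-23 | T2 23-35 | T3 35-52 | T5 52-69 |
Completion: T1=12  T2=35  T3=52  T4=23  T5=69  T6=4
Turnaround (C−A): T1=12  T2=35  T3=52  T4=23  T5=69  T6=4
Waiting = turnaround − burst: T1=4, T2=23, T3=35, T4=12, T5=52, T6=0
Total waiting = 4 + 23 + 35 + 12 + 52 + 0 = 126

126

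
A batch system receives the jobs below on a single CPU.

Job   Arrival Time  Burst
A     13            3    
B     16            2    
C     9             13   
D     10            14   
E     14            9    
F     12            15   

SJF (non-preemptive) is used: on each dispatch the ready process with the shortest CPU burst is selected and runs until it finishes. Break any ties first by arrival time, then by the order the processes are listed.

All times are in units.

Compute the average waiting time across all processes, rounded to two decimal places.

Timeline: | idle 0-9 | C 9-22 | B 22-24 | A 24-27 | E 27-36 | D 36-50 | F 50-65 |
Completion: A=27  B=24  C=22  D=50  E=36  F=65
Turnaround (C−A): A=14  B=8  C=13  D=40  E=22  F=53
Waiting times: A=11, B=6, C=0, D=26, E=13, F=38
Average waiting = (11+6+0+26+13+38) / 6 = 94/6 = 15.67

15.67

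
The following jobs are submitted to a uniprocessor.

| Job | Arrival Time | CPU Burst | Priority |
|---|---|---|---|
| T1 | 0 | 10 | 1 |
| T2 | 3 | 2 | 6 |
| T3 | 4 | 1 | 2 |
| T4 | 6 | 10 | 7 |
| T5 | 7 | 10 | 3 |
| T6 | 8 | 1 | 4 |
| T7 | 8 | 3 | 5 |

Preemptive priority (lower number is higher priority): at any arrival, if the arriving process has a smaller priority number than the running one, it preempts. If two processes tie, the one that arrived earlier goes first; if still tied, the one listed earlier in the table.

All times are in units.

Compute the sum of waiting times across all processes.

80

Timeline: | T1 0-10 | T3 10-11 | T5 11-21 | T6 21-22 | T7 22-25 | T2 25-27 | T4 27-37 |
Completion: T1=10  T2=27  T3=11  T4=37  T5=21  T6=22  T7=25
Turnaround (C−A): T1=10  T2=24  T3=7  T4=31  T5=14  T6=14  T7=17
Waiting = turnaround − burst: T1=0, T2=22, T3=6, T4=21, T5=4, T6=13, T7=14
Total waiting = 0 + 22 + 6 + 21 + 4 + 13 + 14 = 80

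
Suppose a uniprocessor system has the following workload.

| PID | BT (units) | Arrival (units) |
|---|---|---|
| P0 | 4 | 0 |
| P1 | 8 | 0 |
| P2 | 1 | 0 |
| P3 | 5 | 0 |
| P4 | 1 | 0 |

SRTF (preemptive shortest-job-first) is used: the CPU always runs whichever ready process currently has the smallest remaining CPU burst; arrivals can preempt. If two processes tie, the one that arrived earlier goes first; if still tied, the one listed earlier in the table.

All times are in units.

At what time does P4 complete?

Timeline: | P2 0-1 | P4 1-2 | P0 2-6 | P3 6-11 | P1 11-19 |
Completion: P0=6  P1=19  P2=1  P3=11  P4=2

2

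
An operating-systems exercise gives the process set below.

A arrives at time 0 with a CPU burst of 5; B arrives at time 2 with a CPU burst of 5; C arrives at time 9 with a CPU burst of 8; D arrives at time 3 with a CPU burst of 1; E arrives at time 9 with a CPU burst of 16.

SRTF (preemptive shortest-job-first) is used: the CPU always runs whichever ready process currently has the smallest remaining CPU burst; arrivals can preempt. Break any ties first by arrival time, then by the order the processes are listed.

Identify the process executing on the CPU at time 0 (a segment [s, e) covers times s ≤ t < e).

A

Timeline: | A 0-3 | D 3-4 | A 4-6 | B 6-11 | C 11-19 | E 19-35 |
Completion: A=6  B=11  C=19  D=4  E=35
Turnaround (C−A): A=6  B=9  C=10  D=1  E=26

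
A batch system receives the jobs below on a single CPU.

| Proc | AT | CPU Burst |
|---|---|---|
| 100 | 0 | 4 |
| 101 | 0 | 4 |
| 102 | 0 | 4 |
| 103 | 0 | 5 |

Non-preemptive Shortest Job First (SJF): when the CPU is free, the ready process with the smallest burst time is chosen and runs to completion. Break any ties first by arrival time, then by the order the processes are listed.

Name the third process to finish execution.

Timeline: | 100 0-4 | 101 4-8 | 102 8-12 | 103 12-17 |
Completion: 100=4  101=8  102=12  103=17
Turnaround (C−A): 100=4  101=8  102=12  103=17
Finish order: 100 → 101 → 102 → 103

102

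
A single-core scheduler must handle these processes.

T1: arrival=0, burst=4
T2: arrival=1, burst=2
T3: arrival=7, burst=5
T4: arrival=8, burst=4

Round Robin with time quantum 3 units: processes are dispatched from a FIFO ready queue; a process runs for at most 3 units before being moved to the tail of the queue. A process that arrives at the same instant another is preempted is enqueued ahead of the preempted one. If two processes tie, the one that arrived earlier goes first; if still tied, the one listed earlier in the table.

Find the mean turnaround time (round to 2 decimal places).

6.50

Schedule: | T1 0-3 | T2 3-5 | T1 5-6 | idle 6-7 | T3 7-10 | T4 10-13 | T3 13-15 | T4 15-16 |
Completion: T1=6  T2=5  T3=15  T4=16
Turnaround times: T1=6, T2=4, T3=8, T4=8
Average turnaround = (6+4+8+8) / 4 = 26/4 = 6.50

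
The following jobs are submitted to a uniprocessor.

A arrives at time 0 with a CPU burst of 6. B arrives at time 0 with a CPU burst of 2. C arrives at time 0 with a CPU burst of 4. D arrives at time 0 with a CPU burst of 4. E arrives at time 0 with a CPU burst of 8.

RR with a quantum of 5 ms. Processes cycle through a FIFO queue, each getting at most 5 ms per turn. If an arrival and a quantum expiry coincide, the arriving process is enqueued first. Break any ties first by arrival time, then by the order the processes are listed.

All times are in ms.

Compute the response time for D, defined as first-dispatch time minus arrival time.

Timeline: | A 0-5 | B 5-7 | C 7-11 | D 11-15 | E 15-20 | A 20-21 | E 21-24 |
Completion: A=21  B=7  C=11  D=15  E=24
Turnaround (C−A): A=21  B=7  C=11  D=15  E=24
Response(D) = first start − arrival = 11 − 0 = 11

11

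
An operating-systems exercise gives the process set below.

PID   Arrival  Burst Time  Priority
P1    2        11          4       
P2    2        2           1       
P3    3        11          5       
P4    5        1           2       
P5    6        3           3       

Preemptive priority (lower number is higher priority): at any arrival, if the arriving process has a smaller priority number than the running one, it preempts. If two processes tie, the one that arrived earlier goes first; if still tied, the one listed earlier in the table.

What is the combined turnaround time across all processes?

Schedule: | idle 0-2 | P2 2-4 | P1 4-5 | P4 5-6 | P5 6-9 | P1 9-19 | P3 19-30 |
Completion: P1=19  P2=4  P3=30  P4=6  P5=9
Turnaround (C−A): P1=17  P2=2  P3=27  P4=1  P5=3
Turnaround = completion − arrival: P1=17, P2=2, P3=27, P4=1, P5=3
Total turnaround = 17 + 2 + 27 + 1 + 3 = 50

50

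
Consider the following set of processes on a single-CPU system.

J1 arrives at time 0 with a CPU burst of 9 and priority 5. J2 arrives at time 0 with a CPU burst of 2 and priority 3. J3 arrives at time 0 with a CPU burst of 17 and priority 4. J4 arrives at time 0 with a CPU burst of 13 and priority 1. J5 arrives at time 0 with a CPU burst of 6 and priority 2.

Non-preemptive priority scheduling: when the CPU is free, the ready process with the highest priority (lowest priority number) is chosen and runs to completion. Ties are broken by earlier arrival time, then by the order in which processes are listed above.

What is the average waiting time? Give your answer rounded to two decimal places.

Gantt: | J4 0-13 | J5 13-19 | J2 19-21 | J3 21-38 | J1 38-47 |
Completion: J1=47  J2=21  J3=38  J4=13  J5=19
Waiting times: J1=38, J2=19, J3=21, J4=0, J5=13
Average waiting = (38+19+21+0+13) / 5 = 91/5 = 18.20

18.20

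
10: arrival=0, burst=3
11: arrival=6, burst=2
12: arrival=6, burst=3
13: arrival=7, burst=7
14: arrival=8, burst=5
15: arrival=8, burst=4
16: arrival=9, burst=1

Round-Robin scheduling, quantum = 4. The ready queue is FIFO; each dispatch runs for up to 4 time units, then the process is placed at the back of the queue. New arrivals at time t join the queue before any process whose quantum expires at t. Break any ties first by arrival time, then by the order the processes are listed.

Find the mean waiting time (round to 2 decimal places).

Timeline: | 10 0-3 | idle 3-6 | 11 6-8 | 12 8-11 | 13 11-15 | 14 15-19 | 15 19-23 | 16 23-24 | 13 24-27 | 14 27-28 |
Completion: 10=3  11=8  12=11  13=27  14=28  15=23  16=24
Turnaround (C−A): 10=3  11=2  12=5  13=20  14=20  15=15  16=15
Waiting times: 10=0, 11=0, 12=2, 13=13, 14=15, 15=11, 16=14
Average waiting = (0+0+2+13+15+11+14) / 7 = 55/7 = 7.86

7.86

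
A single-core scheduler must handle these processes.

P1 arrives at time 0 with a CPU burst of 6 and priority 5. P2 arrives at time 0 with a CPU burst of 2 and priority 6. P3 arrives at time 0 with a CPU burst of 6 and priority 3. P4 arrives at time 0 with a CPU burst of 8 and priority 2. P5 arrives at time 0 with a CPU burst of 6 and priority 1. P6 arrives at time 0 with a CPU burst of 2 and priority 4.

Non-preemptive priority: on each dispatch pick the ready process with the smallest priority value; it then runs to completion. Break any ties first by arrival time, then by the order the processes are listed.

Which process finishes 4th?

Schedule: | P5 0-6 | P4 6-14 | P3 14-20 | P6 20-22 | P1 22-28 | P2 28-30 |
Completion: P1=28  P2=30  P3=20  P4=14  P5=6  P6=22
Finish order: P5 → P4 → P3 → P6 → P1 → P2

P6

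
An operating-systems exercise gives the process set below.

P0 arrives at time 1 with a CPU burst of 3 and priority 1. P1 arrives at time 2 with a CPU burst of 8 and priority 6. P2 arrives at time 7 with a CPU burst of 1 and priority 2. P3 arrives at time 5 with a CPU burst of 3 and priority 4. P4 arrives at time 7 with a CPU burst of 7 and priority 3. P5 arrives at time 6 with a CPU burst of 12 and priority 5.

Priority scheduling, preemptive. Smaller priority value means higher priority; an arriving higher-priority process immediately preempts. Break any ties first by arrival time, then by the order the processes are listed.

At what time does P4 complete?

15

Timeline: | idle 0-1 | P0 1-4 | P1 4-5 | P3 5-7 | P2 7-8 | P4 8-15 | P3 15-16 | P5 16-28 | P1 28-35 |
Completion: P0=4  P1=35  P2=8  P3=16  P4=15  P5=28
Turnaround (C−A): P0=3  P1=33  P2=1  P3=11  P4=8  P5=22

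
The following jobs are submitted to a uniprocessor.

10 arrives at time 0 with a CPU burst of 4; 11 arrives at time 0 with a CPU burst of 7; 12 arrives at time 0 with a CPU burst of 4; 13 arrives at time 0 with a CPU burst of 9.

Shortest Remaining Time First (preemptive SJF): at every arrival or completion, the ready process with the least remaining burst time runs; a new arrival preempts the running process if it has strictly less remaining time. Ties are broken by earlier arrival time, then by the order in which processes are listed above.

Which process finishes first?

10

Timeline: | 10 0-4 | 12 4-8 | 11 8-15 | 13 15-24 |
Completion: 10=4  11=15  12=8  13=24
Finish order: 10 → 12 → 11 → 13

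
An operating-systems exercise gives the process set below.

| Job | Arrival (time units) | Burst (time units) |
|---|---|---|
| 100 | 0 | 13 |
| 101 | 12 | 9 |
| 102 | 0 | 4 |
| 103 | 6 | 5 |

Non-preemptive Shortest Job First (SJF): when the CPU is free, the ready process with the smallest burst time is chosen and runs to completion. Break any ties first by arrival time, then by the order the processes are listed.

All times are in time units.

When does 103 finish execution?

22

Gantt: | 102 0-4 | 100 4-17 | 103 17-22 | 101 22-31 |
Completion: 100=17  101=31  102=4  103=22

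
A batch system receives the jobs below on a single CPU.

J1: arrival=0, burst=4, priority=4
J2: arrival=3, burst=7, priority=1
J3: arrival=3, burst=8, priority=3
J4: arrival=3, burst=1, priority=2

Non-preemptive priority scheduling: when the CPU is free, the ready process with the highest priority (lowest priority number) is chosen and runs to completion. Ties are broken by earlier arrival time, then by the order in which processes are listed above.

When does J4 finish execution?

Gantt: | J1 0-4 | J2 4-11 | J4 11-12 | J3 12-20 |
Completion: J1=4  J2=11  J3=20  J4=12

12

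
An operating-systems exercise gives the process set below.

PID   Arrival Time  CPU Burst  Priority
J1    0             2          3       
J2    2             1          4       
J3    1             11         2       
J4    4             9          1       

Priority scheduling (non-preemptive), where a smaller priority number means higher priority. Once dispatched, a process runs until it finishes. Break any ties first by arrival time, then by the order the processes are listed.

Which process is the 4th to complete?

J2

Timeline: | J1 0-2 | J3 2-13 | J4 13-22 | J2 22-23 |
Completion: J1=2  J2=23  J3=13  J4=22
Finish order: J1 → J3 → J4 → J2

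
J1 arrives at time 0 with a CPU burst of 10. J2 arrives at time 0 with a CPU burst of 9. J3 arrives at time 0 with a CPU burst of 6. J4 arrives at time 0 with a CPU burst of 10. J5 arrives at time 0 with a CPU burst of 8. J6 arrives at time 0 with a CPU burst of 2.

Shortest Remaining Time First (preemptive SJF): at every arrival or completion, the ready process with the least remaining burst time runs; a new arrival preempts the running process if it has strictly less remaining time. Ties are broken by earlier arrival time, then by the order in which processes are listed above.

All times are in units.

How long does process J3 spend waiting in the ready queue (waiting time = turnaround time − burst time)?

2

Schedule: | J6 0-2 | J3 2-8 | J5 8-16 | J2 16-25 | J1 25-35 | J4 35-45 |
Completion: J1=35  J2=25  J3=8  J4=45  J5=16  J6=2
Turnaround (C−A): J1=35  J2=25  J3=8  J4=45  J5=16  J6=2
Waiting(J3) = turnaround − burst = 8 − 6 = 2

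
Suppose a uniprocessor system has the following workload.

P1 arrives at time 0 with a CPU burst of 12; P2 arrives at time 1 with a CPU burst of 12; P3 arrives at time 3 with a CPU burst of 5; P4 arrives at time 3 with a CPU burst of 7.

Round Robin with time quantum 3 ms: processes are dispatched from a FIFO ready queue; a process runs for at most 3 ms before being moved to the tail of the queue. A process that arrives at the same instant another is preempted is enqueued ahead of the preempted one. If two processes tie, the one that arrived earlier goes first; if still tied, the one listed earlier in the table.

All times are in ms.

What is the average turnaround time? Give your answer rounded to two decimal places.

28.00

Timeline: | P1 0-3 | P2 3-6 | P3 6-9 | P4 9-12 | P1 12-15 | P2 15-18 | P3 18-20 | P4 20-23 | P1 23-26 | P2 26-29 | P4 29-30 | P1 30-33 | P2 33-36 |
Completion: P1=33  P2=36  P3=20  P4=30
Turnaround times: P1=33, P2=35, P3=17, P4=27
Average turnaround = (33+35+17+27) / 4 = 112/4 = 28.00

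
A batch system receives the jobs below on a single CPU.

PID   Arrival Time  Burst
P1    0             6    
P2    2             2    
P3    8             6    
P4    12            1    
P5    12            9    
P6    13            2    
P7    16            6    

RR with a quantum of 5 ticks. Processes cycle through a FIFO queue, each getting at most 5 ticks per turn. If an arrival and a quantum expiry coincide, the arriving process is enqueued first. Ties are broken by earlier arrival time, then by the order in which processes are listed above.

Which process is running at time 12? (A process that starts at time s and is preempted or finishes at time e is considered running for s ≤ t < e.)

Timeline: | P1 0-5 | P2 5-7 | P1 7-8 | P3 8-13 | P4 13-14 | P5 14-19 | P6 19-21 | P3 21-22 | P7 22-27 | P5 27-31 | P7 31-32 |
Completion: P1=8  P2=7  P3=22  P4=14  P5=31  P6=21  P7=32
Turnaround (C−A): P1=8  P2=5  P3=14  P4=2  P5=19  P6=8  P7=16

P3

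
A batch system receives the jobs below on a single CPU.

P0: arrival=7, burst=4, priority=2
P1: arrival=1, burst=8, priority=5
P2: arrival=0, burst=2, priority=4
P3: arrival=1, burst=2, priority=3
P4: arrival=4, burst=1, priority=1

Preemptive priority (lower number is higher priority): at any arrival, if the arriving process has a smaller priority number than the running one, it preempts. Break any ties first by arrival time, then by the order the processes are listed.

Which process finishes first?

P3

Gantt: | P2 0-1 | P3 1-3 | P2 3-4 | P4 4-5 | P1 5-7 | P0 7-11 | P1 11-17 |
Completion: P0=11  P1=17  P2=4  P3=3  P4=5
Turnaround (C−A): P0=4  P1=16  P2=4  P3=2  P4=1
Finish order: P3 → P2 → P4 → P0 → P1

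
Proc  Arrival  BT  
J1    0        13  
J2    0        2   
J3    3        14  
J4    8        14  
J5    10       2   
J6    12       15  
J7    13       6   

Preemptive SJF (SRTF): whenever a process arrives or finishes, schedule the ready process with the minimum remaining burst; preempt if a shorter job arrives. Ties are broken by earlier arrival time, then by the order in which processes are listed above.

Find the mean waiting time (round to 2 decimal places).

13.71

Schedule: | J2 0-2 | J1 2-10 | J5 10-12 | J1 12-17 | J7 17-23 | J3 23-37 | J4 37-51 | J6 51-66 |
Completion: J1=17  J2=2  J3=37  J4=51  J5=12  J6=66  J7=23
Turnaround (C−A): J1=17  J2=2  J3=34  J4=43  J5=2  J6=54  J7=10
Waiting times: J1=4, J2=0, J3=20, J4=29, J5=0, J6=39, J7=4
Average waiting = (4+0+20+29+0+39+4) / 7 = 96/7 = 13.71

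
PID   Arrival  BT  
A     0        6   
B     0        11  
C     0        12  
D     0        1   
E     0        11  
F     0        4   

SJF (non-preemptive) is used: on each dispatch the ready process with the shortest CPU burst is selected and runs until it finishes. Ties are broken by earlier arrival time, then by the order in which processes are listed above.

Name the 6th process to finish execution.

C

Gantt: | D 0-1 | F 1-5 | A 5-11 | B 11-22 | E 22-33 | C 33-45 |
Completion: A=11  B=22  C=45  D=1  E=33  F=5
Turnaround (C−A): A=11  B=22  C=45  D=1  E=33  F=5
Finish order: D → F → A → B → E → C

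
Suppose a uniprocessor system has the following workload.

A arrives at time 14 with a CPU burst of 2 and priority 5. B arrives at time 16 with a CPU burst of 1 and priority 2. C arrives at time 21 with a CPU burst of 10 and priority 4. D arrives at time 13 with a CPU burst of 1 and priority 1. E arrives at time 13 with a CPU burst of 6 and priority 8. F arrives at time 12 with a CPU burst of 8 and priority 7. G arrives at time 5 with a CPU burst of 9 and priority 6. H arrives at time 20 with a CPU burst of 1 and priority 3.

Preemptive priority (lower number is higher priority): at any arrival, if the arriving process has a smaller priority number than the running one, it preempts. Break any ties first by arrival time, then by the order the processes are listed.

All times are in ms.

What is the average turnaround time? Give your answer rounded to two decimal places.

10.38

Schedule: | idle 0-5 | G 5-13 | D 13-14 | A 14-16 | B 16-17 | G 17-18 | F 18-20 | H 20-21 | C 21-31 | F 31-37 | E 37-43 |
Completion: A=16  B=17  C=31  D=14  E=43  F=37  G=18  H=21
Turnaround times: A=2, B=1, C=10, D=1, E=30, F=25, G=13, H=1
Average turnaround = (2+1+10+1+30+25+13+1) / 8 = 83/8 = 10.38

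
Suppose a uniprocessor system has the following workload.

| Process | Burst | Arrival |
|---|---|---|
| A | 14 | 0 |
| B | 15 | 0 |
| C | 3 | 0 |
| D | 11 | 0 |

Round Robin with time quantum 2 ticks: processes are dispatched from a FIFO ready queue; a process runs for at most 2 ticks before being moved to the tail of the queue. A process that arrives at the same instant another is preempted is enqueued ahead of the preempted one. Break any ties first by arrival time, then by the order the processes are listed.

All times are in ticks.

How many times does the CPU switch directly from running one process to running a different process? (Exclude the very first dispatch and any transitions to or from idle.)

21

Schedule: | A 0-2 | B 2-4 | C 4-6 | D 6-8 | A 8-10 | B 10-12 | C 12-13 | D 13-15 | A 15-17 | B 17-19 | D 19-21 | A 21-23 | B 23-25 | D 25-27 | A 27-29 | B 29-31 | D 31-33 | A 33-35 | B 35-37 | D 37-38 | A 38-40 | B 40-43 |
Completion: A=40  B=43  C=13  D=38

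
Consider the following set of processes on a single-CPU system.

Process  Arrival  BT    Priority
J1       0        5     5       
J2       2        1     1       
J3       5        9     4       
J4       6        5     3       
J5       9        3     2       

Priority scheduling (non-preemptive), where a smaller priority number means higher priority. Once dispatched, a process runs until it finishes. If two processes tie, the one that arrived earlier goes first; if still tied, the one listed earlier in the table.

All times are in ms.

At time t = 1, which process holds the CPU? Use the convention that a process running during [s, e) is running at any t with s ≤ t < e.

Timeline: | J1 0-5 | J2 5-6 | J4 6-11 | J5 11-14 | J3 14-23 |
Completion: J1=5  J2=6  J3=23  J4=11  J5=14

J1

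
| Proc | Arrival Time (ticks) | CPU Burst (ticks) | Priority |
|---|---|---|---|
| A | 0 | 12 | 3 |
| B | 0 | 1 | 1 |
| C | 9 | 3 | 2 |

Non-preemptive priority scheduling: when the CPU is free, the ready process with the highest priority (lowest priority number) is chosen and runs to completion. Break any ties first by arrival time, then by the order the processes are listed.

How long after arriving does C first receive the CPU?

4

Gantt: | B 0-1 | A 1-13 | C 13-16 |
Completion: A=13  B=1  C=16
Turnaround (C−A): A=13  B=1  C=7
Response(C) = first start − arrival = 13 − 9 = 4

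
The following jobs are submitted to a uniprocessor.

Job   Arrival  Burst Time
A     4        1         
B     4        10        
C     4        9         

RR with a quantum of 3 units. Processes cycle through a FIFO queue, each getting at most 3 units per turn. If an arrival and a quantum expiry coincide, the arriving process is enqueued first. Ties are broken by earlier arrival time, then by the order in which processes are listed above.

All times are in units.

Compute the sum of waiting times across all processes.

Timeline: | idle 0-4 | A 4-5 | B 5-8 | C 8-11 | B 11-14 | C 14-17 | B 17-20 | C 20-23 | B 23-24 |
Completion: A=5  B=24  C=23
Waiting = turnaround − burst: A=0, B=10, C=10
Total waiting = 0 + 10 + 10 = 20

20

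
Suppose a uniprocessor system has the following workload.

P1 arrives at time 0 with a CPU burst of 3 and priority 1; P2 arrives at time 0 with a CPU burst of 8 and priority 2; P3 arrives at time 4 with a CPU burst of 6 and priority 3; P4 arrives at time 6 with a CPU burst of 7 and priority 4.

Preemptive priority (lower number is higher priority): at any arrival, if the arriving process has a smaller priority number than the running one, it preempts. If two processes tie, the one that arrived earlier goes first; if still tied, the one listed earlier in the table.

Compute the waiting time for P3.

Timeline: | P1 0-3 | P2 3-11 | P3 11-17 | P4 17-24 |
Completion: P1=3  P2=11  P3=17  P4=24
Waiting(P3) = turnaround − burst = 13 − 6 = 7

7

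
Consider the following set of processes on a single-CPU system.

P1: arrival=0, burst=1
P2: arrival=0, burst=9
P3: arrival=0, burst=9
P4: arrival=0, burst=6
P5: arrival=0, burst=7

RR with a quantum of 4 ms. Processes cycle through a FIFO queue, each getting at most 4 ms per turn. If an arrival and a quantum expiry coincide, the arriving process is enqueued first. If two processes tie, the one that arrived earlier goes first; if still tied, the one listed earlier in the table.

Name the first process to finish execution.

P1

Timeline: | P1 0-1 | P2 1-5 | P3 5-9 | P4 9-13 | P5 13-17 | P2 17-21 | P3 21-25 | P4 25-27 | P5 27-30 | P2 30-31 | P3 31-32 |
Completion: P1=1  P2=31  P3=32  P4=27  P5=30
Turnaround (C−A): P1=1  P2=31  P3=32  P4=27  P5=30
Finish order: P1 → P4 → P5 → P2 → P3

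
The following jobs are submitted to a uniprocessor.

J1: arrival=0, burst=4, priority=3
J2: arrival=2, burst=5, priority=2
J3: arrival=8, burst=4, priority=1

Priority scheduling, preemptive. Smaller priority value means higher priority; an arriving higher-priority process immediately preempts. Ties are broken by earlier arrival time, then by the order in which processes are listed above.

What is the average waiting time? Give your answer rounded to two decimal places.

3.00

Schedule: | J1 0-2 | J2 2-7 | J1 7-8 | J3 8-12 | J1 12-13 |
Completion: J1=13  J2=7  J3=12
Turnaround (C−A): J1=13  J2=5  J3=4
Waiting times: J1=9, J2=0, J3=0
Average waiting = (9+0+0) / 3 = 9/3 = 3.00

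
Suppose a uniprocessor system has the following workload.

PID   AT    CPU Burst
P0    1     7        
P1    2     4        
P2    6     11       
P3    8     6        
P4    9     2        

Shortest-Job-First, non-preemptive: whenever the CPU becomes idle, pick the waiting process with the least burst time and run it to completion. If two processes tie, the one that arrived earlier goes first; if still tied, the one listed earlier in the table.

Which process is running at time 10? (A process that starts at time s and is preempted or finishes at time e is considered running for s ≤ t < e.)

P1

Gantt: | idle 0-1 | P0 1-8 | P1 8-12 | P4 12-14 | P3 14-20 | P2 20-31 |
Completion: P0=8  P1=12  P2=31  P3=20  P4=14
Turnaround (C−A): P0=7  P1=10  P2=25  P3=12  P4=5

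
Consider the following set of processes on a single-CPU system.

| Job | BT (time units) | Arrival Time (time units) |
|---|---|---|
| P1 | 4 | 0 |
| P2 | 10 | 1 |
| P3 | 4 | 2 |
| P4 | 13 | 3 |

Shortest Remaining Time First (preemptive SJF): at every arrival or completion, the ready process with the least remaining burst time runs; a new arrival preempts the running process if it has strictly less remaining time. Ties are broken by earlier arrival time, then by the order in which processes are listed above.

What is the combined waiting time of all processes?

24

Schedule: | P1 0-4 | P3 4-8 | P2 8-18 | P4 18-31 |
Completion: P1=4  P2=18  P3=8  P4=31
Turnaround (C−A): P1=4  P2=17  P3=6  P4=28
Waiting = turnaround − burst: P1=0, P2=7, P3=2, P4=15
Total waiting = 0 + 7 + 2 + 15 = 24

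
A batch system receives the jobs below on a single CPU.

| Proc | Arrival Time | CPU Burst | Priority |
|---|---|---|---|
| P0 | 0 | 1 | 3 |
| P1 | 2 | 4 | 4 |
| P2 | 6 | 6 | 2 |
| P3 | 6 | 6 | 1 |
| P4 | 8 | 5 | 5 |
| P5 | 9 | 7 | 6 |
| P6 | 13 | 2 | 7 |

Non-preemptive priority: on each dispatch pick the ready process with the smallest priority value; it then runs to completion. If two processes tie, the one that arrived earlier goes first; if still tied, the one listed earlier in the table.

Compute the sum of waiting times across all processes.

Gantt: | P0 0-1 | idle 1-2 | P1 2-6 | P3 6-12 | P2 12-18 | P4 18-23 | P5 23-30 | P6 30-32 |
Completion: P0=1  P1=6  P2=18  P3=12  P4=23  P5=30  P6=32
Waiting = turnaround − burst: P0=0, P1=0, P2=6, P3=0, P4=10, P5=14, P6=17
Total waiting = 0 + 0 + 6 + 0 + 10 + 14 + 17 = 47

47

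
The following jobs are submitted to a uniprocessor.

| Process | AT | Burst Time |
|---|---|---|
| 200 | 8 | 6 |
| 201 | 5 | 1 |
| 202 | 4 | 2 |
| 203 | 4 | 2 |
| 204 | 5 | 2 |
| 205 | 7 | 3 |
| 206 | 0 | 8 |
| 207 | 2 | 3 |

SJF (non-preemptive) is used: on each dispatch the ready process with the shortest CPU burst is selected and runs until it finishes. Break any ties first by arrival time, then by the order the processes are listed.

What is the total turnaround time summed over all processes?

Gantt: | 206 0-8 | 201 8-9 | 202 9-11 | 203 11-13 | 204 13-15 | 207 15-18 | 205 18-21 | 200 21-27 |
Completion: 200=27  201=9  202=11  203=13  204=15  205=21  206=8  207=18
Turnaround (C−A): 200=19  201=4  202=7  203=9  204=10  205=14  206=8  207=16
Turnaround = completion − arrival: 200=19, 201=4, 202=7, 203=9, 204=10, 205=14, 206=8, 207=16
Total turnaround = 19 + 4 + 7 + 9 + 10 + 14 + 8 + 16 = 87

87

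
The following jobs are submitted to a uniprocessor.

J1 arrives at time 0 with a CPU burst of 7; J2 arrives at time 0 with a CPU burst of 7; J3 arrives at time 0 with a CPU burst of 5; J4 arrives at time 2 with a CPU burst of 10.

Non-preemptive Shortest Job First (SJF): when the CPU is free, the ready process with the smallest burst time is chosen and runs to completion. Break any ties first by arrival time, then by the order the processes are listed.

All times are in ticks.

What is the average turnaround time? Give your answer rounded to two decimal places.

15.75

Schedule: | J3 0-5 | J1 5-12 | J2 12-19 | J4 19-29 |
Completion: J1=12  J2=19  J3=5  J4=29
Turnaround times: J1=12, J2=19, J3=5, J4=27
Average turnaround = (12+19+5+27) / 4 = 63/4 = 15.75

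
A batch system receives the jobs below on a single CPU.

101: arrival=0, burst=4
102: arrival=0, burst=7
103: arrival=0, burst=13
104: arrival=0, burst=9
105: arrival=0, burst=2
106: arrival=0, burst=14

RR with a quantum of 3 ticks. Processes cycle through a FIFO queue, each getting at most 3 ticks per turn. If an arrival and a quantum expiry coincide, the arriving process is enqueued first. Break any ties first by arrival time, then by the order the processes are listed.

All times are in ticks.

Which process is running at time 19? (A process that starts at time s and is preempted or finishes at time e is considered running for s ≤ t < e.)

Schedule: | 101 0-3 | 102 3-6 | 103 6-9 | 104 9-12 | 105 12-14 | 106 14-17 | 101 17-18 | 102 18-21 | 103 21-24 | 104 24-27 | 106 27-30 | 102 30-31 | 103 31-34 | 104 34-37 | 106 37-40 | 103 40-43 | 106 43-46 | 103 46-47 | 106 47-49 |
Completion: 101=18  102=31  103=47  104=37  105=14  106=49
Turnaround (C−A): 101=18  102=31  103=47  104=37  105=14  106=49

102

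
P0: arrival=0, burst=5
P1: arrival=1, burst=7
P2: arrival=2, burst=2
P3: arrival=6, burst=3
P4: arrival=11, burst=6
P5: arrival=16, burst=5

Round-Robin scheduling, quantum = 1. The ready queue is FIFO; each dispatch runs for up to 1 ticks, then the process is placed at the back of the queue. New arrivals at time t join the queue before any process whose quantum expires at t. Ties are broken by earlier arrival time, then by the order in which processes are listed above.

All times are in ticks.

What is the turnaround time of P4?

16

Schedule: | P0 0-1 | P1 1-2 | P0 2-3 | P2 3-4 | P1 4-5 | P0 5-6 | P2 6-7 | P1 7-8 | P3 8-9 | P0 9-10 | P1 10-11 | P3 11-12 | P0 12-13 | P4 13-14 | P1 14-15 | P3 15-16 | P4 16-17 | P1 17-18 | P5 18-19 | P4 19-20 | P1 20-21 | P5 21-22 | P4 22-23 | P5 23-24 | P4 24-25 | P5 25-26 | P4 26-27 | P5 27-28 |
Completion: P0=13  P1=21  P2=7  P3=16  P4=27  P5=28
Turnaround (C−A): P0=13  P1=20  P2=5  P3=10  P4=16  P5=12
Turnaround(P4) = completion − arrival = 27 − 11 = 16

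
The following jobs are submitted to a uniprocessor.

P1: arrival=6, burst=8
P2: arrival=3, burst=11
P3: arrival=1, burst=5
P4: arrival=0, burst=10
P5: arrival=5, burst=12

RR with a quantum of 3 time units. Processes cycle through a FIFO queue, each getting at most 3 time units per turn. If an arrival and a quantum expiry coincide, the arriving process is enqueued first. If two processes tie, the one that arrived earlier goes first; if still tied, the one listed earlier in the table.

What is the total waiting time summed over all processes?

125

Timeline: | P4 0-3 | P3 3-6 | P2 6-9 | P4 9-12 | P5 12-15 | P1 15-18 | P3 18-20 | P2 20-23 | P4 23-26 | P5 26-29 | P1 29-32 | P2 32-35 | P4 35-36 | P5 36-39 | P1 39-41 | P2 41-43 | P5 43-46 |
Completion: P1=41  P2=43  P3=20  P4=36  P5=46
Waiting = turnaround − burst: P1=27, P2=29, P3=14, P4=26, P5=29
Total waiting = 27 + 29 + 14 + 26 + 29 = 125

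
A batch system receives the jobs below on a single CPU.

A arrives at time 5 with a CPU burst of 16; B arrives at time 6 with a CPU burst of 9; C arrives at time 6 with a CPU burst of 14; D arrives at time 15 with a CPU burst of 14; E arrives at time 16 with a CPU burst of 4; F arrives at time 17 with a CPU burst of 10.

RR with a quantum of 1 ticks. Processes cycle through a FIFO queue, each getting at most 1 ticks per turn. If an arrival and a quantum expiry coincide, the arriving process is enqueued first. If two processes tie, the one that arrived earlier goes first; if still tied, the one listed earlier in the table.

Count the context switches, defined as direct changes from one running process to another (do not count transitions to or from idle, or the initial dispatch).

65

Timeline: | idle 0-5 | A 5-6 | B 6-7 | C 7-8 | A 8-9 | B 9-10 | C 10-11 | A 11-12 | B 12-13 | C 13-14 | A 14-15 | B 15-16 | C 16-17 | D 17-18 | A 18-19 | E 19-20 | B 20-21 | F 21-22 | C 22-23 | D 23-24 | A 24-25 | E 25-26 | B 26-27 | F 27-28 | C 28-29 | D 29-30 | A 30-31 | E 31-32 | B 32-33 | F 33-34 | C 34-35 | D 35-36 | A 36-37 | E 37-38 | B 38-39 | F 39-40 | C 40-41 | D 41-42 | A 42-43 | B 43-44 | F 44-45 | C 45-46 | D 46-47 | A 47-48 | F 48-49 | C 49-50 | D 50-51 | A 51-52 | F 52-53 | C 53-54 | D 54-55 | A 55-56 | F 56-57 | C 57-58 | D 58-59 | A 59-60 | F 60-61 | C 61-62 | D 62-63 | A 63-64 | F 64-65 | C 65-66 | D 66-67 | A 67-68 | D 68-69 | A 69-70 | D 70-72 |
Completion: A=70  B=44  C=66  D=72  E=38  F=65
Turnaround (C−A): A=65  B=38  C=60  D=57  E=22  F=48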